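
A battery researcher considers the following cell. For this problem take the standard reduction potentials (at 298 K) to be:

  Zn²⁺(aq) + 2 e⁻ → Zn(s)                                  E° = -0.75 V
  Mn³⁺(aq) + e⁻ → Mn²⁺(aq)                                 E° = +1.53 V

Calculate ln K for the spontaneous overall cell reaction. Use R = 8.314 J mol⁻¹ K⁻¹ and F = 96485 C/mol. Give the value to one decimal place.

177.6

Cathode: Mn³⁺/Mn²⁺; anode: Zn²⁺/Zn. E°cell = (+1.53) − (-0.75) = +2.28 V, with n = 2.
ΔG° = −nFE° = −RT ln K, so ln K = nFE°/(RT) = (2)(96485)(+2.28) / ((8.314)(298)) = 177.582.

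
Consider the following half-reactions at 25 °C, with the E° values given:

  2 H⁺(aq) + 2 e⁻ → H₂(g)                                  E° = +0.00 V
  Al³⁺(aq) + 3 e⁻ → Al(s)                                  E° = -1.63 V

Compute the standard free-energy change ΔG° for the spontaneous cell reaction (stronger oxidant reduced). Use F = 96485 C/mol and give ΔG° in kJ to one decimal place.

-943.6 kJ

H⁺/H₂ (E° = +0.00 V) is the cathode; Al³⁺/Al (E° = -1.63 V) is the anode, so E°cell = +1.63 V.
Balancing electrons gives n = 6 (lcm of 2 and 3).
ΔG° = −nFE° = −(6)(96485)(+1.63) = -943,623 J = -943.6 kJ.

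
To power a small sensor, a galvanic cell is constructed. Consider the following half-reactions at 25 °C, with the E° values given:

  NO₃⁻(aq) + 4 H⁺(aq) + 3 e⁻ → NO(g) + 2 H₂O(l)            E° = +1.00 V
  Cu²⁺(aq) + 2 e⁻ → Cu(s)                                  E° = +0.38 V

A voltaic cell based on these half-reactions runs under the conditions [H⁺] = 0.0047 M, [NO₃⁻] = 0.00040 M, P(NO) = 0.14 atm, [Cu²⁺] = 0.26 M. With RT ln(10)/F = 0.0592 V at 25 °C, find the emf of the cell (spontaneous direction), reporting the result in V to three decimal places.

NO₃⁻/NO is the cathode (higher E°), Cu²⁺/Cu the anode: E°cell = +1.00 − (+0.38) = +0.62 V, n = 6.
Overall: 2 NO₃⁻(aq) + 8 H⁺(aq) + 3 Cu(s) → 2 NO(g) + 4 H₂O(l) + 3 Cu²⁺(aq)
Q = P(NO)^2·[Cu²⁺]^3 / ([NO₃⁻]^2·[H⁺]^8); log Q = 21.956.
E = E° − (0.0592/n) log Q = +0.62 − (0.0592/6)(21.956) = +0.403 V.

+0.403 V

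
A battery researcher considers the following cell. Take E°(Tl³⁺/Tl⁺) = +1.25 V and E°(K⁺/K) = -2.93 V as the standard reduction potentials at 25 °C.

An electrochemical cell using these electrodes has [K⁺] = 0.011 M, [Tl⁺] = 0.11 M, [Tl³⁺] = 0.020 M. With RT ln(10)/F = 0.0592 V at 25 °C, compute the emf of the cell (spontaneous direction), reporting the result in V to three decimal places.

Tl³⁺/Tl⁺ is the cathode (higher E°), K⁺/K the anode: E°cell = +1.25 − (-2.93) = +4.18 V, n = 2.
Overall: Tl³⁺(aq) + 2 K(s) → Tl⁺(aq) + 2 K⁺(aq)
Q = [Tl⁺]·[K⁺]^2 / ([Tl³⁺]); log Q = -3.177.
E = E° − (0.0592/n) log Q = +4.18 − (0.0592/2)(-3.177) = +4.274 V.

+4.274 V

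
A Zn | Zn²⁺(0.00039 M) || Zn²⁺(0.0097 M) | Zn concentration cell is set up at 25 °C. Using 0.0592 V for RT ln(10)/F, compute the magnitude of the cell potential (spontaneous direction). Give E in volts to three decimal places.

For a concentration cell E°cell = 0. The 0.0097 M side is the cathode (reduction is favoured where [Zn²⁺] is higher).
With n = 2, E = −(0.0592/2) log([Zn²⁺]ₐₙ/[Zn²⁺]꜀ₐₜ) = −(0.0592/2) log(0.00039/0.0097) = −(0.0592/2)(-1.396) = +0.041 V.

+0.041 V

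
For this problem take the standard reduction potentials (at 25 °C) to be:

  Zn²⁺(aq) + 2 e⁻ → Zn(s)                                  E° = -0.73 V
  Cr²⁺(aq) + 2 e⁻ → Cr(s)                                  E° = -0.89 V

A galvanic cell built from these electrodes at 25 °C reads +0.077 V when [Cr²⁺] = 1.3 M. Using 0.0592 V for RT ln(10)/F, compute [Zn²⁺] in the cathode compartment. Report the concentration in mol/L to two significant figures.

Zn²⁺/Zn is the cathode, Cr²⁺/Cr the anode: E°cell = +0.16 V, n = 2.
Overall reaction: Zn²⁺(aq) + Cr(s) → Zn(s) + Cr²⁺(aq); Q = [Cr²⁺]^1/[Zn²⁺]^1.
From E = E° − (0.0592/n) log Q: log Q = (E° − E)·n/0.0592 = (+0.16 − (+0.077))·2/0.0592 = 2.8041.
So 1·log[Zn²⁺] = 1·log(1.3) − log Q = 0.1139 − (2.8041) = -2.6902; [Zn²⁺] = 10^(-2.6902) ≈ 0.0020 M.

0.0020 M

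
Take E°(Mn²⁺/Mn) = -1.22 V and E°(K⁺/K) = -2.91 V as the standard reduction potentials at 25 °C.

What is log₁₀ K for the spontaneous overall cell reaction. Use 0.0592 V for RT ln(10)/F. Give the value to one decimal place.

Cathode: Mn²⁺/Mn; anode: K⁺/K. E°cell = +1.69 V, n = 2.
log K = nE°cell / 0.0592 = (2)(+1.69) / 0.0592 = 57.1.

57.1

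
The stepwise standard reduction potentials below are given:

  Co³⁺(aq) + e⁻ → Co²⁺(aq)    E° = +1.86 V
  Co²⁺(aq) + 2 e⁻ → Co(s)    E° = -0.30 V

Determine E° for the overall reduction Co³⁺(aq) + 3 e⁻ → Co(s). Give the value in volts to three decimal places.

Standard free energies of sequential steps add: ΔG°₃ = ΔG°₁ + ΔG°₂, so n₃E°₃ = n₁E°₁ + n₂E°₂.
E°₃ = (1×+1.86 + 2×-0.30) / 3 = (+1.260) / 3 = +0.420 V.

+0.420 V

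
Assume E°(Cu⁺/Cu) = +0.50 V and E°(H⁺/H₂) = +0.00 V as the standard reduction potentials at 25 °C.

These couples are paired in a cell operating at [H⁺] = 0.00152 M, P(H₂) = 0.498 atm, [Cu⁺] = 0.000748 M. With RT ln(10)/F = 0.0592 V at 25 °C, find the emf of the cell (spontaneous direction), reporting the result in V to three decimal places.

Cu⁺/Cu is the cathode (higher E°), H⁺/H₂ the anode: E°cell = +0.50 − (+0.00) = +0.50 V, n = 2.
Overall: 2 Cu⁺(aq) + H₂(g) → 2 Cu(s) + 2 H⁺(aq)
Q = [H⁺]^2 / ([Cu⁺]^2·P(H₂)); log Q = 0.919.
E = E° − (0.0592/n) log Q = +0.50 − (0.0592/2)(0.919) = +0.473 V.

+0.473 V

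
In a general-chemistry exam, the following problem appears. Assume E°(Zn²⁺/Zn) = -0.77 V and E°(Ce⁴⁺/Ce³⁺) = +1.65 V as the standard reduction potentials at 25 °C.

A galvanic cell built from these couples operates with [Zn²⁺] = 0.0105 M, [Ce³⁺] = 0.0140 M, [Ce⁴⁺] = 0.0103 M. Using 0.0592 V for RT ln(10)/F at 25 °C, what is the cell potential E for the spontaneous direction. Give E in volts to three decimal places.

+2.471 V

Ce⁴⁺/Ce³⁺ is the cathode (higher E°), Zn²⁺/Zn the anode: E°cell = +1.65 − (-0.77) = +2.42 V, n = 2.
Overall: 2 Ce⁴⁺(aq) + Zn(s) → 2 Ce³⁺(aq) + Zn²⁺(aq)
Q = [Ce³⁺]^2·[Zn²⁺] / ([Ce⁴⁺]^2); log Q = -1.712.
E = E° − (0.0592/n) log Q = +2.42 − (0.0592/2)(-1.712) = +2.471 V.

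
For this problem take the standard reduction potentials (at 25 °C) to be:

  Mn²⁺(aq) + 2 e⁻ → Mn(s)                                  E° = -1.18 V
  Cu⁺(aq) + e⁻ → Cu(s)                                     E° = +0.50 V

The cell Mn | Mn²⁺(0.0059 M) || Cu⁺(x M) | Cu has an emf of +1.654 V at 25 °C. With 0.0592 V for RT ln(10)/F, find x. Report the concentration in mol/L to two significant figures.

0.028 M

Cu⁺/Cu is the cathode, Mn²⁺/Mn the anode: E°cell = +1.68 V, n = 2.
Overall reaction: 2 Cu⁺(aq) + Mn(s) → 2 Cu(s) + Mn²⁺(aq); Q = [Mn²⁺]^1/[Cu⁺]^2.
From E = E° − (0.0592/n) log Q: log Q = (E° − E)·n/0.0592 = (+1.68 − (+1.654))·2/0.0592 = 0.8784.
So 2·log[Cu⁺] = 1·log(0.0059) − log Q = -2.2291 − (0.8784) = -3.1075; log[Cu⁺] = -3.1075 / 2 = -1.5537; [Cu⁺] = 10^(-1.5537) ≈ 0.028 M.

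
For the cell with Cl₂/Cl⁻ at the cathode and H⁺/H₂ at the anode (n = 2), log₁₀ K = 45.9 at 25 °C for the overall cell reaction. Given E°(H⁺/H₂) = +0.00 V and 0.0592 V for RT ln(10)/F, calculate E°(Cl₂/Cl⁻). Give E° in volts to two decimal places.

E°cell = (0.0592/n)·log K = (0.0592/2)(45.9) = +1.359 V.
Since Cl₂/Cl⁻ is the cathode and H⁺/H₂ the anode, E°cell = E°(Cl₂/Cl⁻) − E°(H⁺/H₂).
So E°(Cl₂/Cl⁻) = E°cell + E°(H⁺/H₂) = +1.359 + (+0.00) = +1.36 V.

+1.36 V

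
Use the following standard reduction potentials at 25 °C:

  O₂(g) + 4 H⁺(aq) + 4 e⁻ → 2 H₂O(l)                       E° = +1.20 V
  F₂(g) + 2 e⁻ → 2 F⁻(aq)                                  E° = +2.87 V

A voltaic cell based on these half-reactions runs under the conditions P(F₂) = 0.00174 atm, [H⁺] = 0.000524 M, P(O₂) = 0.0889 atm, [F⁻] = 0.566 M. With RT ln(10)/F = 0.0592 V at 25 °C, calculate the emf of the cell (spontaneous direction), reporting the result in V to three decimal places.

+1.813 V

F₂/F⁻ is the cathode (higher E°), O₂/H₂O the anode: E°cell = +2.87 − (+1.20) = +1.67 V, n = 4.
Overall: 2 F₂(g) + 2 H₂O(l) → 4 F⁻(aq) + O₂(g) + 4 H⁺(aq)
Q = [F⁻]^4·P(O₂)·[H⁺]^4 / (P(F₂)^2); log Q = -9.644.
E = E° − (0.0592/n) log Q = +1.67 − (0.0592/4)(-9.644) = +1.813 V.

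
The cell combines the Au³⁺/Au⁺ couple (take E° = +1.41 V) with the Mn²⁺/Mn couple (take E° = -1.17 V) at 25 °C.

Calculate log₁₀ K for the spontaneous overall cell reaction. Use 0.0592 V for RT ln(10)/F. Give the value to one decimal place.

87.2

Cathode: Au³⁺/Au⁺; anode: Mn²⁺/Mn. E°cell = +2.58 V, n = 2.
log K = nE°cell / 0.0592 = (2)(+2.58) / 0.0592 = 87.2.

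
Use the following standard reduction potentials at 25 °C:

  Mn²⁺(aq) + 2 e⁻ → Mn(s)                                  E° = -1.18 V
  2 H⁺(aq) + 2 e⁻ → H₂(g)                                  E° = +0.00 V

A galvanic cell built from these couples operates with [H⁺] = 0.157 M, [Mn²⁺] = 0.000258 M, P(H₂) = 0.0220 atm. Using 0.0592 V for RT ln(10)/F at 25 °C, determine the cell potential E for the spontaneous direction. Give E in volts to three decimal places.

H⁺/H₂ is the cathode (higher E°), Mn²⁺/Mn the anode: E°cell = +0.00 − (-1.18) = +1.18 V, n = 2.
Overall: 2 H⁺(aq) + Mn(s) → H₂(g) + Mn²⁺(aq)
Q = P(H₂)·[Mn²⁺] / ([H⁺]^2); log Q = -3.638.
E = E° − (0.0592/n) log Q = +1.18 − (0.0592/2)(-3.638) = +1.288 V.

+1.288 V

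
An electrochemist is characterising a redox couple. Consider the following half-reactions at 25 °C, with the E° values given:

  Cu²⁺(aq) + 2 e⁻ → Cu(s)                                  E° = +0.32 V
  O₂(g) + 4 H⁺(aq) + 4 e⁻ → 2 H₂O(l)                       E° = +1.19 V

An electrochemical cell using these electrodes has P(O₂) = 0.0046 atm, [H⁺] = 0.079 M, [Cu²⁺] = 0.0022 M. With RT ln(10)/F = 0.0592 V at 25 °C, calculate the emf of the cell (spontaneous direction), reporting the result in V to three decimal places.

O₂/H₂O is the cathode (higher E°), Cu²⁺/Cu the anode: E°cell = +1.19 − (+0.32) = +0.87 V, n = 4.
Overall: O₂(g) + 4 H⁺(aq) + 2 Cu(s) → 2 H₂O(l) + 2 Cu²⁺(aq)
Q = [Cu²⁺]^2 / (P(O₂)·[H⁺]^4); log Q = 1.432.
E = E° − (0.0592/n) log Q = +0.87 − (0.0592/4)(1.432) = +0.849 V.

+0.849 V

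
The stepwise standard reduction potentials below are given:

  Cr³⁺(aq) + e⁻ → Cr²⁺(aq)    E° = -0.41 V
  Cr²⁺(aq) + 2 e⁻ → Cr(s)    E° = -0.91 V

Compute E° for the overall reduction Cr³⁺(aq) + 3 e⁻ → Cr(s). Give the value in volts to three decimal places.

-0.743 V

Since ΔG° = −nFE° is additive over sequential reductions, n₃E°₃ = n₁E°₁ + n₂E°₂.
E°₃ = (1×-0.41 + 2×-0.91) / 3 = (-2.230) / 3 = -0.743 V.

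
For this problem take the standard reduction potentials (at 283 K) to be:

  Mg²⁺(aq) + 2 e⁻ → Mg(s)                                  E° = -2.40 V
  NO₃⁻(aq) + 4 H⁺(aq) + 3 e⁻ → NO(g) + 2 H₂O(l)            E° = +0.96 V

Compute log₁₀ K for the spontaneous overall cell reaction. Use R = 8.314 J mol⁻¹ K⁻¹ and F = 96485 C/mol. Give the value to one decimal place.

Cathode: NO₃⁻/NO; anode: Mg²⁺/Mg. E°cell = (+0.96) − (-2.40) = +3.36 V, with n = 6.
ΔG° = −nFE° = −RT ln K, so ln K = nFE°/(RT) = (6)(96485)(+3.36) / ((8.314)(283)) = 826.711.
log₁₀ K = 826.711 / ln 10 = 359.0.

359.0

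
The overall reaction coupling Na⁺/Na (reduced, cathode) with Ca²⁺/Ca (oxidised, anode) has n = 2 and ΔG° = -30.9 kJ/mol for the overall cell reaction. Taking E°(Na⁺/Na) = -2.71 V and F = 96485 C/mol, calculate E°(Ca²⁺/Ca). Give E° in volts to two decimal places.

-2.87 V

E°cell = −ΔG°/(nF) = −(-30.9×10³)/((2)(96485)) = +0.160 V.
Since Na⁺/Na is the cathode and Ca²⁺/Ca the anode, E°cell = E°(Na⁺/Na) − E°(Ca²⁺/Ca).
So E°(Ca²⁺/Ca) = E°(Na⁺/Na) − E°cell = (-2.71) − (+0.160) = -2.87 V.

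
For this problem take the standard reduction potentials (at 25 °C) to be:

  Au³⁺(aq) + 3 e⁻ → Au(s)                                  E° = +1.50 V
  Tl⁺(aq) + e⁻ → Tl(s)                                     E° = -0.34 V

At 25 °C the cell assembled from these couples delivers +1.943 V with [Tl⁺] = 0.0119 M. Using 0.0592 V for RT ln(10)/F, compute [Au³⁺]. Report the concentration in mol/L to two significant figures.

Au³⁺/Au is the cathode, Tl⁺/Tl the anode: E°cell = +1.84 V, n = 3.
Overall reaction: Au³⁺(aq) + 3 Tl(s) → Au(s) + 3 Tl⁺(aq); Q = [Tl⁺]^3/[Au³⁺]^1.
From E = E° − (0.0592/n) log Q: log Q = (E° − E)·n/0.0592 = (+1.84 − (+1.943))·3/0.0592 = -5.2196.
So 1·log[Au³⁺] = 3·log(0.0119) − log Q = -5.7734 − (-5.2196) = -0.5538; [Au³⁺] = 10^(-0.5538) ≈ 0.28 M.

0.28 M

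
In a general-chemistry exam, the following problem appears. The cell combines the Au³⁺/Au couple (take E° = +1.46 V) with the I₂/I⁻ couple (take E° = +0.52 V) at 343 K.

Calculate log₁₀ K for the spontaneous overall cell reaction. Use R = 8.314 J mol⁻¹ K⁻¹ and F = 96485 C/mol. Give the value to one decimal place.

Cathode: Au³⁺/Au; anode: I₂/I⁻. E°cell = (+1.46) − (+0.52) = +0.94 V, with n = 6.
ΔG° = −nFE° = −RT ln K, so ln K = nFE°/(RT) = (6)(96485)(+0.94) / ((8.314)(343)) = 190.825.
log₁₀ K = 190.825 / ln 10 = 82.9.

82.9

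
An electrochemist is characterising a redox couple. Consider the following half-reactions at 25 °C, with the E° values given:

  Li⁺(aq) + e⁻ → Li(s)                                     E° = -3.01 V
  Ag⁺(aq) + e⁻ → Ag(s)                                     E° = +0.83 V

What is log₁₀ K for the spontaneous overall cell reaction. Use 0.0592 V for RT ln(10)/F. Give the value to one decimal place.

64.9

Cathode: Ag⁺/Ag; anode: Li⁺/Li. E°cell = +3.84 V, n = 1.
log K = nE°cell / 0.0592 = (1)(+3.84) / 0.0592 = 64.9.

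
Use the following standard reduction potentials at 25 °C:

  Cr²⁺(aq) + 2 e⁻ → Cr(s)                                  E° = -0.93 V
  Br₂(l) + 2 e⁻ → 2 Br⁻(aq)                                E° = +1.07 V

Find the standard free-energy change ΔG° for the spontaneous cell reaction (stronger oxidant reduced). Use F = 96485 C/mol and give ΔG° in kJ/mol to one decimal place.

Br₂/Br⁻ (E° = +1.07 V) is the cathode; Cr²⁺/Cr (E° = -0.93 V) is the anode, so E°cell = +2.00 V.
Balancing electrons gives n = 2 (lcm of 2 and 2).
ΔG° = −nFE° = −(2)(96485)(+2.00) = -385,940 J = -385.9 kJ/mol.

-385.9 kJ/mol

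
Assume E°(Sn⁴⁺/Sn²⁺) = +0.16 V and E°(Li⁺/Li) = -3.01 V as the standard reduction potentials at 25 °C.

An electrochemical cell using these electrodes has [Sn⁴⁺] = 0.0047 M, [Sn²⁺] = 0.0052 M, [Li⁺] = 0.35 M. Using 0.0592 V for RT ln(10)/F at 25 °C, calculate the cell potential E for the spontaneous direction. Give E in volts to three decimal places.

+3.196 V

Sn⁴⁺/Sn²⁺ is the cathode (higher E°), Li⁺/Li the anode: E°cell = +0.16 − (-3.01) = +3.17 V, n = 2.
Overall: Sn⁴⁺(aq) + 2 Li(s) → Sn²⁺(aq) + 2 Li⁺(aq)
Q = [Sn²⁺]·[Li⁺]^2 / ([Sn⁴⁺]); log Q = -0.868.
E = E° − (0.0592/n) log Q = +3.17 − (0.0592/2)(-0.868) = +3.196 V.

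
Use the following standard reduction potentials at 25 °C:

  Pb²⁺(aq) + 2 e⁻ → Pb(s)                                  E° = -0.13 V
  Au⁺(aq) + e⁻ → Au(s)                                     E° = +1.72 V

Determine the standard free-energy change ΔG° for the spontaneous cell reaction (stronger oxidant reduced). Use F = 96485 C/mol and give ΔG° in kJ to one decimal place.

Au⁺/Au (E° = +1.72 V) is the cathode; Pb²⁺/Pb (E° = -0.13 V) is the anode, so E°cell = +1.85 V.
Balancing electrons gives n = 2 (lcm of 1 and 2).
ΔG° = −nFE° = −(2)(96485)(+1.85) = -356,994 J = -357.0 kJ.

-357.0 kJ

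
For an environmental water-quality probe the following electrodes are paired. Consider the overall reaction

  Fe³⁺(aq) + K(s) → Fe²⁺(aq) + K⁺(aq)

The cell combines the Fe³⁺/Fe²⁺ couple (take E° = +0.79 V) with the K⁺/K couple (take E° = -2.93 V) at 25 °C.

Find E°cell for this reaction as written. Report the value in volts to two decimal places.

The Fe³⁺/Fe²⁺ couple has the higher reduction potential, so it is the cathode; K⁺/K is oxidised at the anode.
E°cell = E°(cathode) − E°(anode) = (+0.79) − (-2.93) = +3.72 V.
Since E°cell > 0, the reaction is spontaneous under standard conditions.

+3.72 V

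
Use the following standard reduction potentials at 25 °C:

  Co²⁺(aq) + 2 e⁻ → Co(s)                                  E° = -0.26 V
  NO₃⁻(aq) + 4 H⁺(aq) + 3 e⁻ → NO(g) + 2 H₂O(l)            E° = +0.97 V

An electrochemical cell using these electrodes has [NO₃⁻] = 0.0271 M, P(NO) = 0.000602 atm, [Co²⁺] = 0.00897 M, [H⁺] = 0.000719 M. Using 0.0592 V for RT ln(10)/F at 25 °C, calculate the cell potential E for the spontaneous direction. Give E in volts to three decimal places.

+1.075 V

NO₃⁻/NO is the cathode (higher E°), Co²⁺/Co the anode: E°cell = +0.97 − (-0.26) = +1.23 V, n = 6.
Overall: 2 NO₃⁻(aq) + 8 H⁺(aq) + 3 Co(s) → 2 NO(g) + 4 H₂O(l) + 3 Co²⁺(aq)
Q = P(NO)^2·[Co²⁺]^3 / ([NO₃⁻]^2·[H⁺]^8); log Q = 15.698.
E = E° − (0.0592/n) log Q = +1.23 − (0.0592/6)(15.698) = +1.075 V.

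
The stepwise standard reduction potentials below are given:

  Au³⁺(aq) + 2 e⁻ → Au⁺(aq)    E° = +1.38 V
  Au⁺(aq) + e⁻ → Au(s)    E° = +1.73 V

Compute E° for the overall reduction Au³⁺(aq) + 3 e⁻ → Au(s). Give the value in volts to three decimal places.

+1.497 V

Adding the free-energy changes (−nFE°) of the two steps gives −n₃FE°₃ = −n₁FE°₁ − n₂FE°₂.
E°₃ = (2×+1.38 + 1×+1.73) / 3 = (+4.490) / 3 = +1.497 V.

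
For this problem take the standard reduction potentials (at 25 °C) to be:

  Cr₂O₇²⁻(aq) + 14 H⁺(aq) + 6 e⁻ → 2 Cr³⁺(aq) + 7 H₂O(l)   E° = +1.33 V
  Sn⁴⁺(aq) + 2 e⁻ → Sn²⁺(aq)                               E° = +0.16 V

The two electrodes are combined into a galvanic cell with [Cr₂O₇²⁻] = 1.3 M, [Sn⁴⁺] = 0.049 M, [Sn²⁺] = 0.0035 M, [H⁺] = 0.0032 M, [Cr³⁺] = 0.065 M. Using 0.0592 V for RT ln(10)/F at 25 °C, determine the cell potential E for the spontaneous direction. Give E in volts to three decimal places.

+0.816 V

Cr₂O₇²⁻/Cr³⁺ is the cathode (higher E°), Sn⁴⁺/Sn²⁺ the anode: E°cell = +1.33 − (+0.16) = +1.17 V, n = 6.
Overall: Cr₂O₇²⁻(aq) + 14 H⁺(aq) + 3 Sn²⁺(aq) → 2 Cr³⁺(aq) + 7 H₂O(l) + 3 Sn⁴⁺(aq)
Q = [Cr³⁺]^2·[Sn⁴⁺]^3 / ([Cr₂O₇²⁻]·[H⁺]^14·[Sn²⁺]^3); log Q = 35.878.
E = E° − (0.0592/n) log Q = +1.17 − (0.0592/6)(35.878) = +0.816 V.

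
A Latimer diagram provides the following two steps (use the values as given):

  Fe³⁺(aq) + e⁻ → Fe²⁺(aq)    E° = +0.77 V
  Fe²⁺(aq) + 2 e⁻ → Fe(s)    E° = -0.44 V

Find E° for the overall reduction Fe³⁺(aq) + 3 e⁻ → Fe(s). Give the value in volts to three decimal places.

-0.037 V

Standard free energies of sequential steps add: ΔG°₃ = ΔG°₁ + ΔG°₂, so n₃E°₃ = n₁E°₁ + n₂E°₂.
E°₃ = (1×+0.77 + 2×-0.44) / 3 = (-0.110) / 3 = -0.037 V.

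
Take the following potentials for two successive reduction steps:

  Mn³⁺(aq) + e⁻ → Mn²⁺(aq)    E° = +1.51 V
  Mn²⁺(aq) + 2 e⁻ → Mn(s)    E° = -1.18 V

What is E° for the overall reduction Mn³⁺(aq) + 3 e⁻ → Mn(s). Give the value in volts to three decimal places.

-0.283 V

Standard free energies of sequential steps add: ΔG°₃ = ΔG°₁ + ΔG°₂, so n₃E°₃ = n₁E°₁ + n₂E°₂.
E°₃ = (1×+1.51 + 2×-1.18) / 3 = (-0.850) / 3 = -0.283 V.
Simply averaging or adding the two E° values would be wrong; the electron-weighted sum is required.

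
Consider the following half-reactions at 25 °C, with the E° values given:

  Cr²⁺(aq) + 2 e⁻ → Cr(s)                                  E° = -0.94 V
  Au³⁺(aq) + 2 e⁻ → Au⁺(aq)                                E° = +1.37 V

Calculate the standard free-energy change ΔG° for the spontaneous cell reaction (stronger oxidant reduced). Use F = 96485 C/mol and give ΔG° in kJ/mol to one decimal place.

Au³⁺/Au⁺ (E° = +1.37 V) is the cathode; Cr²⁺/Cr (E° = -0.94 V) is the anode, so E°cell = +2.31 V.
Balancing electrons gives n = 2 (lcm of 2 and 2).
ΔG° = −nFE° = −(2)(96485)(+2.31) = -445,761 J = -445.8 kJ/mol.

-445.8 kJ/mol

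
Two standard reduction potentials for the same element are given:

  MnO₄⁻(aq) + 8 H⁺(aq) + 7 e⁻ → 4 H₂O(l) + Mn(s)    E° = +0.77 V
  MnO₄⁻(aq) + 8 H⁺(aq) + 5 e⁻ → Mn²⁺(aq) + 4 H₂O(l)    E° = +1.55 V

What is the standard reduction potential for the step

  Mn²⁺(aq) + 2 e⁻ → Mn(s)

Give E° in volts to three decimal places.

Sequential free energies add, so n₃E°₃ = n₁E°₁ + n₂E°₂.
With n₃ = 7, and the known step contributing 5×(+1.55) V, the unknown satisfies 2·E° = 7×(+0.77) − 5×(+1.55) = -2.360.
E° = -2.360 / 2 = -1.180 V.

-1.180 V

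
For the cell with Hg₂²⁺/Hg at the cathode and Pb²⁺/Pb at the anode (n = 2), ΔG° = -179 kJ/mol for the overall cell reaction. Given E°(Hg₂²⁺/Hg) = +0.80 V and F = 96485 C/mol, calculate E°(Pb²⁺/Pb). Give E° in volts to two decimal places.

-0.13 V

E°cell = −ΔG°/(nF) = −(-179×10³)/((2)(96485)) = +0.928 V.
Since Hg₂²⁺/Hg is the cathode and Pb²⁺/Pb the anode, E°cell = E°(Hg₂²⁺/Hg) − E°(Pb²⁺/Pb).
So E°(Pb²⁺/Pb) = E°(Hg₂²⁺/Hg) − E°cell = (+0.80) − (+0.928) = -0.13 V.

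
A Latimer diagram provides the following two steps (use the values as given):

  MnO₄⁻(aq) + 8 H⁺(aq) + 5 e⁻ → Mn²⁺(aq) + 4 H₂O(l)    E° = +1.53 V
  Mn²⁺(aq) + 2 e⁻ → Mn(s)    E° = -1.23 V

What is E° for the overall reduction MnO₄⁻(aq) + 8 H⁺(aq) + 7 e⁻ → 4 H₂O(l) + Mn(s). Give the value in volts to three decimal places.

Adding the free-energy changes (−nFE°) of the two steps gives −n₃FE°₃ = −n₁FE°₁ − n₂FE°₂.
E°₃ = (5×+1.53 + 2×-1.23) / 7 = (+5.190) / 7 = +0.741 V.
E° values themselves are not directly additive — weighting by electron count is essential.

+0.741 V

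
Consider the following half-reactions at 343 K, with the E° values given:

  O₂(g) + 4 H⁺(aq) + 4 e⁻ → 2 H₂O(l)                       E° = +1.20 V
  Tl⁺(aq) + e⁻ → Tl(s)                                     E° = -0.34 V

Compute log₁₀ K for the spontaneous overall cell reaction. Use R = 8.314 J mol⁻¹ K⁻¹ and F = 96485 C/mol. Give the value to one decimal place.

90.5

Cathode: O₂/H₂O; anode: Tl⁺/Tl. E°cell = (+1.20) − (-0.34) = +1.54 V, with n = 4.
ΔG° = −nFE° = −RT ln K, so ln K = nFE°/(RT) = (4)(96485)(+1.54) / ((8.314)(343)) = 208.419.
log₁₀ K = 208.419 / ln 10 = 90.5.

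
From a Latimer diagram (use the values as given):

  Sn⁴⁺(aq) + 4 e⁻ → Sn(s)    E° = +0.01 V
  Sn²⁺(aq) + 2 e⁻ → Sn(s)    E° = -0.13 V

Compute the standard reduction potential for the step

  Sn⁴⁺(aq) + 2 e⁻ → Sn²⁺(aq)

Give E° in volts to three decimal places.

Sequential free energies add, so n₃E°₃ = n₁E°₁ + n₂E°₂.
With n₃ = 4, and the known step contributing 2×(-0.13) V, the unknown satisfies 2·E° = 4×(+0.01) − 2×(-0.13) = +0.300.
E° = +0.300 / 2 = +0.150 V.

+0.150 V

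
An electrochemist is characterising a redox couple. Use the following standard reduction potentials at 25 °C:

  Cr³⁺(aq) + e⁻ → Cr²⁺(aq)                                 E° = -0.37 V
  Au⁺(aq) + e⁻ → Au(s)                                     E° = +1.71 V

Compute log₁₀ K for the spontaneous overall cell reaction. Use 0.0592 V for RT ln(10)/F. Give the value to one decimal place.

Cathode: Au⁺/Au; anode: Cr³⁺/Cr²⁺. E°cell = +2.08 V, n = 1.
log K = nE°cell / 0.0592 = (1)(+2.08) / 0.0592 = 35.1.

35.1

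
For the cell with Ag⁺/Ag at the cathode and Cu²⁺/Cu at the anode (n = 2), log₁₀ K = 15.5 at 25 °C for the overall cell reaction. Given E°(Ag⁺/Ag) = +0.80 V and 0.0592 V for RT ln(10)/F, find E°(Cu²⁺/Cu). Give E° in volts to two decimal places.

E°cell = (0.0592/n)·log K = (0.0592/2)(15.5) = +0.459 V.
Since Ag⁺/Ag is the cathode and Cu²⁺/Cu the anode, E°cell = E°(Ag⁺/Ag) − E°(Cu²⁺/Cu).
So E°(Cu²⁺/Cu) = E°(Ag⁺/Ag) − E°cell = (+0.80) − (+0.459) = +0.34 V.

+0.34 V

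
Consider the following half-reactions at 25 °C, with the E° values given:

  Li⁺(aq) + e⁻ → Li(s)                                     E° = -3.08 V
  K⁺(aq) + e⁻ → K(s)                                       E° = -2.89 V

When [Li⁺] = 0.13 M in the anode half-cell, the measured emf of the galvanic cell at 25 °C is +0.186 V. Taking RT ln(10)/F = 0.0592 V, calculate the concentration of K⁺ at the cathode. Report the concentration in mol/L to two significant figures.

0.11 M

K⁺/K is the cathode, Li⁺/Li the anode: E°cell = +0.19 V, n = 1.
Overall reaction: K⁺(aq) + Li(s) → K(s) + Li⁺(aq); Q = [Li⁺]^1/[K⁺]^1.
From E = E° − (0.0592/n) log Q: log Q = (E° − E)·n/0.0592 = (+0.19 − (+0.186))·1/0.0592 = 0.0676.
So 1·log[K⁺] = 1·log(0.13) − log Q = -0.8861 − (0.0676) = -0.9537; [K⁺] = 10^(-0.9537) ≈ 0.11 M.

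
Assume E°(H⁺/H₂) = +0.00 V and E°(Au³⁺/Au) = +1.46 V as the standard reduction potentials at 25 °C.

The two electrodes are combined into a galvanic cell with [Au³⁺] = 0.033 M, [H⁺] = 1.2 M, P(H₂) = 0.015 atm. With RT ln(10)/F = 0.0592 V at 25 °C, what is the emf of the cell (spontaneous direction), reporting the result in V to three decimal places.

Au³⁺/Au is the cathode (higher E°), H⁺/H₂ the anode: E°cell = +1.46 − (+0.00) = +1.46 V, n = 6.
Overall: 2 Au³⁺(aq) + 3 H₂(g) → 2 Au(s) + 6 H⁺(aq)
Q = [H⁺]^6 / ([Au³⁺]^2·P(H₂)^3); log Q = 8.910.
E = E° − (0.0592/n) log Q = +1.46 − (0.0592/6)(8.910) = +1.372 V.

+1.372 V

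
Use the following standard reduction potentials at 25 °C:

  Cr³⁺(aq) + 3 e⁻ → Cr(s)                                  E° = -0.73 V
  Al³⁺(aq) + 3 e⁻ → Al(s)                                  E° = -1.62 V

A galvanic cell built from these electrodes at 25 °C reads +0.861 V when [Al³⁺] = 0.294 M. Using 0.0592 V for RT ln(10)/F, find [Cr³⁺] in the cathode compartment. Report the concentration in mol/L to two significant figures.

Cr³⁺/Cr is the cathode, Al³⁺/Al the anode: E°cell = +0.89 V, n = 3.
Overall reaction: Cr³⁺(aq) + Al(s) → Cr(s) + Al³⁺(aq); Q = [Al³⁺]^1/[Cr³⁺]^1.
From E = E° − (0.0592/n) log Q: log Q = (E° − E)·n/0.0592 = (+0.89 − (+0.861))·3/0.0592 = 1.4696.
So 1·log[Cr³⁺] = 1·log(0.294) − log Q = -0.5317 − (1.4696) = -2.0013; [Cr³⁺] = 10^(-2.0013) ≈ 0.0100 M.

0.0100 M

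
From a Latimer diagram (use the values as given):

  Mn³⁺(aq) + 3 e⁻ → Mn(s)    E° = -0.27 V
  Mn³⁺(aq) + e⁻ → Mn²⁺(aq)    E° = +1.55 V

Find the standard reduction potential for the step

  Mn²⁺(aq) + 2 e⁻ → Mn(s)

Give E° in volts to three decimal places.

Sequential free energies add, so n₃E°₃ = n₁E°₁ + n₂E°₂.
With n₃ = 3, and the known step contributing 1×(+1.55) V, the unknown satisfies 2·E° = 3×(-0.27) − 1×(+1.55) = -2.360.
E° = -2.360 / 2 = -1.180 V.

-1.180 V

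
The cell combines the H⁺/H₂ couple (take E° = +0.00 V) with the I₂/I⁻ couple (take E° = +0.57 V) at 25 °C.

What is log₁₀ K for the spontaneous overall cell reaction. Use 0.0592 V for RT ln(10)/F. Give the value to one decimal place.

19.3

Cathode: I₂/I⁻; anode: H⁺/H₂. E°cell = +0.57 V, n = 2.
log K = nE°cell / 0.0592 = (2)(+0.57) / 0.0592 = 19.3.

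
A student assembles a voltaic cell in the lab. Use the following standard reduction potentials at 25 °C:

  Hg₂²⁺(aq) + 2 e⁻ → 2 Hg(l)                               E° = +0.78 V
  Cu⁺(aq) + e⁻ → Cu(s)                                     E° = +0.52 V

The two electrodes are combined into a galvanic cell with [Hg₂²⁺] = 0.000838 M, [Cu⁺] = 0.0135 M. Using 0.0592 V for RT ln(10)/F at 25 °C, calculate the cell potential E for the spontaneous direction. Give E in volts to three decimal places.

Hg₂²⁺/Hg is the cathode (higher E°), Cu⁺/Cu the anode: E°cell = +0.78 − (+0.52) = +0.26 V, n = 2.
Overall: Hg₂²⁺(aq) + 2 Cu(s) → 2 Hg(l) + 2 Cu⁺(aq)
Q = [Cu⁺]^2 / ([Hg₂²⁺]); log Q = -0.663.
E = E° − (0.0592/n) log Q = +0.26 − (0.0592/2)(-0.663) = +0.280 V.

+0.280 V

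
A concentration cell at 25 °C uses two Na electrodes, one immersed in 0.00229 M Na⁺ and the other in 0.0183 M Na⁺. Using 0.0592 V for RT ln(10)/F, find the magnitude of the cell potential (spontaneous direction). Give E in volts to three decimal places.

+0.053 V

For a concentration cell E°cell = 0. The 0.0183 M side is the cathode (reduction is favoured where [Na⁺] is higher).
With n = 1, E = −(0.0592/1) log([Na⁺]ₐₙ/[Na⁺]꜀ₐₜ) = −(0.0592/1) log(0.00229/0.0183) = −(0.0592/1)(-0.903) = +0.053 V.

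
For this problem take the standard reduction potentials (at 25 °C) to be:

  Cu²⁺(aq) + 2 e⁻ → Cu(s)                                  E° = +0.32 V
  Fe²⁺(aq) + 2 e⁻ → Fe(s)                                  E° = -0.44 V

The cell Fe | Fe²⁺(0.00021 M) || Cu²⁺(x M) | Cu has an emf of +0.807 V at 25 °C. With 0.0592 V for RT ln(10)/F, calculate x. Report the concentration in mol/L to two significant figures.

0.0081 M

Cu²⁺/Cu is the cathode, Fe²⁺/Fe the anode: E°cell = +0.76 V, n = 2.
Overall reaction: Cu²⁺(aq) + Fe(s) → Cu(s) + Fe²⁺(aq); Q = [Fe²⁺]^1/[Cu²⁺]^1.
From E = E° − (0.0592/n) log Q: log Q = (E° − E)·n/0.0592 = (+0.76 − (+0.807))·2/0.0592 = -1.5878.
So 1·log[Cu²⁺] = 1·log(0.00021) − log Q = -3.6778 − (-1.5878) = -2.0900; [Cu²⁺] = 10^(-2.0900) ≈ 0.0081 M.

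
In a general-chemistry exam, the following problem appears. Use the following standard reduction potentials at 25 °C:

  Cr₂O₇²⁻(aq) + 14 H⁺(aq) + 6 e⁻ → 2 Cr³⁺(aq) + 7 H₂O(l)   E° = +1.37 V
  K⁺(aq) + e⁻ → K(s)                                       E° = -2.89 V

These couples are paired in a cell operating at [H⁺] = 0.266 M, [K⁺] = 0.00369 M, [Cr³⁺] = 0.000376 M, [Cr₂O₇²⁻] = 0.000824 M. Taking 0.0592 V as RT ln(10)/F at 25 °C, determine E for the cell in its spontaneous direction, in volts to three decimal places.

Cr₂O₇²⁻/Cr³⁺ is the cathode (higher E°), K⁺/K the anode: E°cell = +1.37 − (-2.89) = +4.26 V, n = 6.
Overall: Cr₂O₇²⁻(aq) + 14 H⁺(aq) + 6 K(s) → 2 Cr³⁺(aq) + 7 H₂O(l) + 6 K⁺(aq)
Q = [Cr³⁺]^2·[K⁺]^6 / ([Cr₂O₇²⁻]·[H⁺]^14); log Q = -10.312.
E = E° − (0.0592/n) log Q = +4.26 − (0.0592/6)(-10.312) = +4.362 V.

+4.362 V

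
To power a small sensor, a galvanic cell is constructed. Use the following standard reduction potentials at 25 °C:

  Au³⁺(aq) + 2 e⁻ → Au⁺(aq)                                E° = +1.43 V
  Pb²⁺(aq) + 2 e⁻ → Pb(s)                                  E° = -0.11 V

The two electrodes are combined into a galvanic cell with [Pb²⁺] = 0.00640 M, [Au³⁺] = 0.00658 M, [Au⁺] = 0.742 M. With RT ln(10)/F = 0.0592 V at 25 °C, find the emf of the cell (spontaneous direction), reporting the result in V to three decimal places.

+1.544 V

Au³⁺/Au⁺ is the cathode (higher E°), Pb²⁺/Pb the anode: E°cell = +1.43 − (-0.11) = +1.54 V, n = 2.
Overall: Au³⁺(aq) + Pb(s) → Au⁺(aq) + Pb²⁺(aq)
Q = [Au⁺]·[Pb²⁺] / ([Au³⁺]); log Q = -0.142.
E = E° − (0.0592/n) log Q = +1.54 − (0.0592/2)(-0.142) = +1.544 V.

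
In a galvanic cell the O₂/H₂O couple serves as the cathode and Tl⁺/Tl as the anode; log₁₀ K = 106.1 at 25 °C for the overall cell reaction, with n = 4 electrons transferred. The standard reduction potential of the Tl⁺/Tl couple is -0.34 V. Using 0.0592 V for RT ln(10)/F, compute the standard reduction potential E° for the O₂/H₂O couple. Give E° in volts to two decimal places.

+1.23 V

E°cell = (0.0592/n)·log K = (0.0592/4)(106.1) = +1.570 V.
Since O₂/H₂O is the cathode and Tl⁺/Tl the anode, E°cell = E°(O₂/H₂O) − E°(Tl⁺/Tl).
So E°(O₂/H₂O) = E°cell + E°(Tl⁺/Tl) = +1.570 + (-0.34) = +1.23 V.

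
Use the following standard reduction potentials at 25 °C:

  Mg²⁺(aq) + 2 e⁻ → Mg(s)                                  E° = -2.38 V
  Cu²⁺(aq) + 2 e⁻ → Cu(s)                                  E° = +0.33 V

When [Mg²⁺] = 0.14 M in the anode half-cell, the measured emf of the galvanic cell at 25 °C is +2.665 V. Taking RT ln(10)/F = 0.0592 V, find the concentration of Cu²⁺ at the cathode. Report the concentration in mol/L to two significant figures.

Cu²⁺/Cu is the cathode, Mg²⁺/Mg the anode: E°cell = +2.71 V, n = 2.
Overall reaction: Cu²⁺(aq) + Mg(s) → Cu(s) + Mg²⁺(aq); Q = [Mg²⁺]^1/[Cu²⁺]^1.
From E = E° − (0.0592/n) log Q: log Q = (E° − E)·n/0.0592 = (+2.71 − (+2.665))·2/0.0592 = 1.5203.
So 1·log[Cu²⁺] = 1·log(0.14) − log Q = -0.8539 − (1.5203) = -2.3742; [Cu²⁺] = 10^(-2.3742) ≈ 0.0042 M.

0.0042 M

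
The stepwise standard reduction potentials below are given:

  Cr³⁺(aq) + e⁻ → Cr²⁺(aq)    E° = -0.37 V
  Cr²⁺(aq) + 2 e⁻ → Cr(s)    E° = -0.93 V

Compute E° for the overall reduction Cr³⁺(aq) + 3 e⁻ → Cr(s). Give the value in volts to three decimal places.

Since ΔG° = −nFE° is additive over sequential reductions, n₃E°₃ = n₁E°₁ + n₂E°₂.
E°₃ = (1×-0.37 + 2×-0.93) / 3 = (-2.230) / 3 = -0.743 V.

-0.743 V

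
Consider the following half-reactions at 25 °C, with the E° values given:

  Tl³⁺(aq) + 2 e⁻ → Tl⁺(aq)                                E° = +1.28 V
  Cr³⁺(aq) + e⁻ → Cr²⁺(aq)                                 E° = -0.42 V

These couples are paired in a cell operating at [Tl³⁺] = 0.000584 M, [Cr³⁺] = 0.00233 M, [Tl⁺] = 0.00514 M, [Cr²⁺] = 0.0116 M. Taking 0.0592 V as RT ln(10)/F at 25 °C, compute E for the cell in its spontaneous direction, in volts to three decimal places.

Tl³⁺/Tl⁺ is the cathode (higher E°), Cr³⁺/Cr²⁺ the anode: E°cell = +1.28 − (-0.42) = +1.70 V, n = 2.
Overall: Tl³⁺(aq) + 2 Cr²⁺(aq) → Tl⁺(aq) + 2 Cr³⁺(aq)
Q = [Tl⁺]·[Cr³⁺]^2 / ([Tl³⁺]·[Cr²⁺]^2); log Q = -0.450.
E = E° − (0.0592/n) log Q = +1.70 − (0.0592/2)(-0.450) = +1.713 V.

+1.713 V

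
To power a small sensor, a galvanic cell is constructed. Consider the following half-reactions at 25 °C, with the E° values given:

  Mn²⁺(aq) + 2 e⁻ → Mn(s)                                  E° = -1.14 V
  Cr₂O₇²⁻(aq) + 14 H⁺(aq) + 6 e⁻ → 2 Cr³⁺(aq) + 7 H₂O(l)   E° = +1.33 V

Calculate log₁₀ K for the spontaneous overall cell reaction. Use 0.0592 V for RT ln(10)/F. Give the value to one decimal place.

Cathode: Cr₂O₇²⁻/Cr³⁺; anode: Mn²⁺/Mn. E°cell = +2.47 V, n = 6.
log K = nE°cell / 0.0592 = (6)(+2.47) / 0.0592 = 250.3.

250.3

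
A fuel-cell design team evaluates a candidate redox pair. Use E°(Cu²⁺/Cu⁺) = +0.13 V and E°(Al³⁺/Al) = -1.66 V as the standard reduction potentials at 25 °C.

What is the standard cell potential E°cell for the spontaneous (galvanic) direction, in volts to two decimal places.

The Cu²⁺/Cu⁺ couple has the higher reduction potential, so it is the cathode; Al³⁺/Al is oxidised at the anode.
E°cell = E°(cathode) − E°(anode) = (+0.13) − (-1.66) = +1.79 V.
Since E°cell > 0, the reaction is spontaneous under standard conditions.

+1.79 V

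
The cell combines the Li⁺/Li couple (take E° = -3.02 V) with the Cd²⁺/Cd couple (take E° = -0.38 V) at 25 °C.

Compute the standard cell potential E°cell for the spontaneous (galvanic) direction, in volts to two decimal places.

The Cd²⁺/Cd couple has the higher reduction potential, so it is the cathode; Li⁺/Li is oxidised at the anode.
E°cell = E°(cathode) − E°(anode) = (-0.38) − (-3.02) = +2.64 V.

+2.64 V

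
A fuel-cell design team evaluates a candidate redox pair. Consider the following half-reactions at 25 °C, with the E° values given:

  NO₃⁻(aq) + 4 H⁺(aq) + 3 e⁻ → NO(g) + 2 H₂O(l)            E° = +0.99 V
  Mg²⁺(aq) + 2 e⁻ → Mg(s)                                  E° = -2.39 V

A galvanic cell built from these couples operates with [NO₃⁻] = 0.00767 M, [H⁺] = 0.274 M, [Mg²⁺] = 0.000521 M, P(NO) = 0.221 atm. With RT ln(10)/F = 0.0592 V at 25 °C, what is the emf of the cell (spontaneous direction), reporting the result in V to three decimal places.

+3.404 V

NO₃⁻/NO is the cathode (higher E°), Mg²⁺/Mg the anode: E°cell = +0.99 − (-2.39) = +3.38 V, n = 6.
Overall: 2 NO₃⁻(aq) + 8 H⁺(aq) + 3 Mg(s) → 2 NO(g) + 4 H₂O(l) + 3 Mg²⁺(aq)
Q = P(NO)^2·[Mg²⁺]^3 / ([NO₃⁻]^2·[H⁺]^8); log Q = -2.432.
E = E° − (0.0592/n) log Q = +3.38 − (0.0592/6)(-2.432) = +3.404 V.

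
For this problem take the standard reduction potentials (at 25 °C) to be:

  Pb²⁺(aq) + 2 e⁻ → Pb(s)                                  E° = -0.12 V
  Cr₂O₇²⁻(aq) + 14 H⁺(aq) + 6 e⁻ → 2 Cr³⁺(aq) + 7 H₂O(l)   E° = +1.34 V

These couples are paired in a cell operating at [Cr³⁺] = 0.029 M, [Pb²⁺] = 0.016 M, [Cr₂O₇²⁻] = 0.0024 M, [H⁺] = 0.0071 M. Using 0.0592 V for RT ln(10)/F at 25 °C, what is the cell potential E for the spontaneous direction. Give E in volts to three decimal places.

Cr₂O₇²⁻/Cr³⁺ is the cathode (higher E°), Pb²⁺/Pb the anode: E°cell = +1.34 − (-0.12) = +1.46 V, n = 6.
Overall: Cr₂O₇²⁻(aq) + 14 H⁺(aq) + 3 Pb(s) → 2 Cr³⁺(aq) + 7 H₂O(l) + 3 Pb²⁺(aq)
Q = [Cr³⁺]^2·[Pb²⁺]^3 / ([Cr₂O₇²⁻]·[H⁺]^14); log Q = 24.239.
E = E° − (0.0592/n) log Q = +1.46 − (0.0592/6)(24.239) = +1.221 V.

+1.221 V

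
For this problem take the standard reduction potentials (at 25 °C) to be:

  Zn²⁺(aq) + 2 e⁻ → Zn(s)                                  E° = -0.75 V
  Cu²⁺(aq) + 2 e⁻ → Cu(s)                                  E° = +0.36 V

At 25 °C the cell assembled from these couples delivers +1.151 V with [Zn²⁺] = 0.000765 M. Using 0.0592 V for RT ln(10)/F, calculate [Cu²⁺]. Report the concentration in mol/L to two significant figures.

0.019 M

Cu²⁺/Cu is the cathode, Zn²⁺/Zn the anode: E°cell = +1.11 V, n = 2.
Overall reaction: Cu²⁺(aq) + Zn(s) → Cu(s) + Zn²⁺(aq); Q = [Zn²⁺]^1/[Cu²⁺]^1.
From E = E° − (0.0592/n) log Q: log Q = (E° − E)·n/0.0592 = (+1.11 − (+1.151))·2/0.0592 = -1.3851.
So 1·log[Cu²⁺] = 1·log(0.000765) − log Q = -3.1163 − (-1.3851) = -1.7312; [Cu²⁺] = 10^(-1.7312) ≈ 0.019 M.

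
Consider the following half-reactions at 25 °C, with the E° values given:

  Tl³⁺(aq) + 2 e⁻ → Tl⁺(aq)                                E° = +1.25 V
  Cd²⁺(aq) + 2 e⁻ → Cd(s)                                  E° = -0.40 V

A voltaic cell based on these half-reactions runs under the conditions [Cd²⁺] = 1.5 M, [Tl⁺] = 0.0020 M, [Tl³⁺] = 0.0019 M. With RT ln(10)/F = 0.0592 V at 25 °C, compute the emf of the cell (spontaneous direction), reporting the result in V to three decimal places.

+1.644 V

Tl³⁺/Tl⁺ is the cathode (higher E°), Cd²⁺/Cd the anode: E°cell = +1.25 − (-0.40) = +1.65 V, n = 2.
Overall: Tl³⁺(aq) + Cd(s) → Tl⁺(aq) + Cd²⁺(aq)
Q = [Tl⁺]·[Cd²⁺] / ([Tl³⁺]); log Q = 0.198.
E = E° − (0.0592/n) log Q = +1.65 − (0.0592/2)(0.198) = +1.644 V.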